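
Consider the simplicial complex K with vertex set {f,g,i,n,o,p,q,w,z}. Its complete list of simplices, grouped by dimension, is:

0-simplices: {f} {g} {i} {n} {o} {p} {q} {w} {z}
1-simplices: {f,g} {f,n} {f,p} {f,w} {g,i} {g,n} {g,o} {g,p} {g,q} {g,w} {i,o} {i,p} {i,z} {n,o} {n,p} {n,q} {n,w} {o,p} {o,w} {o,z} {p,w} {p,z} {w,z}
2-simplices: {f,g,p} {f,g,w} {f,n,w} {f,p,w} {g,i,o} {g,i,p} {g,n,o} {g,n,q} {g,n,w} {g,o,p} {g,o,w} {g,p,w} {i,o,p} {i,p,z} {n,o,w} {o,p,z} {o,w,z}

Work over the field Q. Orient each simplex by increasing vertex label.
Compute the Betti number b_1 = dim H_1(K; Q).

n_0=9 n_1=23 n_2=17  [Q]
∂1: piv[fg,fn,fp,fw,gi,go,gq,iz] rk=8  ker:gn,gp,gw,io,ip,no,np,nq,nw,op,ow,oz,pw,pz,wz
∂2: piv[fgp,fgw,fnw,fpw,gio,gip,gno,gnq,gnw,gop,gow,ipz,opz,owz] rk=14  ker:gpw,iop,now
b_1=(23−8)−14=1

b_1=1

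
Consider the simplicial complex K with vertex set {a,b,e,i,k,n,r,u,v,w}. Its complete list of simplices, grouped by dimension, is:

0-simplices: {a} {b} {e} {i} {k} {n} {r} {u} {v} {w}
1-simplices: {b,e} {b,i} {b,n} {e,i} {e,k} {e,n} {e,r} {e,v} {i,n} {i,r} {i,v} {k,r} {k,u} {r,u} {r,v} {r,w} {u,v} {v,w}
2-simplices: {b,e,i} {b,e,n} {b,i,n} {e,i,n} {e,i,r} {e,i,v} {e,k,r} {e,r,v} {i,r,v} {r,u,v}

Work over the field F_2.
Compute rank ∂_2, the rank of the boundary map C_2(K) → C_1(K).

rank∂_2=8

n_0=10 n_1=18 n_2=10  [Z2]
∂1: piv[be,bi,bn,ek,er,ev,ku,rw] rk=8  ker:ei,en,in,ir,iv,kr,ru,rv,uv,vw
∂2: piv[bei,ben,bin,eir,eiv,ekr,erv,ruv] rk=8  ker:ein,irv
rk∂_2=8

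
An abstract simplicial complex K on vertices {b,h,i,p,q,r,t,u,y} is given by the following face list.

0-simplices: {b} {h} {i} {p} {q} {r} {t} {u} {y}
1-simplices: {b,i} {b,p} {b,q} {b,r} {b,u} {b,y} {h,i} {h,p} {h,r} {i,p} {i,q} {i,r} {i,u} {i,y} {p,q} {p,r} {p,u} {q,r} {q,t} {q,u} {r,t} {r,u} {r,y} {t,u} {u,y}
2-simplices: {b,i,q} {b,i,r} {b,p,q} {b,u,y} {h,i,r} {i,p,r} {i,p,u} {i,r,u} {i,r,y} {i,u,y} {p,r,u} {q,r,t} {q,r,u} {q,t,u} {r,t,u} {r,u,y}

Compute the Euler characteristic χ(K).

χ(K)=0

n_0=9 n_1=25 n_2=16
χ=+9−25+16=0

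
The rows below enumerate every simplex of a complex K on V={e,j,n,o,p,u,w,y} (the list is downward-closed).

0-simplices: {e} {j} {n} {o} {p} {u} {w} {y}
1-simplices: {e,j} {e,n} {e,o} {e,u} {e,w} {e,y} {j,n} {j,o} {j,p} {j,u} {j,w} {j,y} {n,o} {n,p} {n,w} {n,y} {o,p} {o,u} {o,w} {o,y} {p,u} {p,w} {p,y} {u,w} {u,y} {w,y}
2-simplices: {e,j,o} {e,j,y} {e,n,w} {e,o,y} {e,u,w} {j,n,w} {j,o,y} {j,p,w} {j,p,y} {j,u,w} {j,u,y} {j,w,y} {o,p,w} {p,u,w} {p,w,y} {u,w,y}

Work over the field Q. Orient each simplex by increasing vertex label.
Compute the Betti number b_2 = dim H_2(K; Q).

n_0=8 n_1=26 n_2=16  [Q]
∂1: piv[ej,en,eo,eu,ew,ey,jp] rk=7  ker:jn,jo,ju,jw,jy,no,np,nw,ny,op,ou,ow,oy,pu,pw,py,uw,uy,wy
∂2: piv[ejo,ejy,enw,eoy,euw,jnw,jpw,jpy,juw,juy,jwy,opw,puw] rk=13  ker:joy,pwy,uwy
b_2=(16−13)−0=3

b_2=3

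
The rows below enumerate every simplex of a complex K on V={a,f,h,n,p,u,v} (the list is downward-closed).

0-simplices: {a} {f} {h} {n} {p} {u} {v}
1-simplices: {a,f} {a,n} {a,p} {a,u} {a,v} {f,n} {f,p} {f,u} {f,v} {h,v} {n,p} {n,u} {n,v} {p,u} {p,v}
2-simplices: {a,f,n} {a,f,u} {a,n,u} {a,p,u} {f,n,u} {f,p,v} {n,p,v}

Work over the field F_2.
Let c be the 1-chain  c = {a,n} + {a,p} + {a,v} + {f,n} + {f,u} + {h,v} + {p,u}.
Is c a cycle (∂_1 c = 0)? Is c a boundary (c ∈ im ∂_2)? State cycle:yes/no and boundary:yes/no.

cycle:no boundary:no

n_0=7 n_1=15 n_2=7  [Z2]
∂1: piv[af,an,ap,au,av,hv] rk=6  ker:fn,fp,fu,fv,np,nu,nv,pu,pv
∂2: piv[afn,afu,anu,apu,fpv,npv] rk=6  ker:fnu
∂1c = {a} + {h}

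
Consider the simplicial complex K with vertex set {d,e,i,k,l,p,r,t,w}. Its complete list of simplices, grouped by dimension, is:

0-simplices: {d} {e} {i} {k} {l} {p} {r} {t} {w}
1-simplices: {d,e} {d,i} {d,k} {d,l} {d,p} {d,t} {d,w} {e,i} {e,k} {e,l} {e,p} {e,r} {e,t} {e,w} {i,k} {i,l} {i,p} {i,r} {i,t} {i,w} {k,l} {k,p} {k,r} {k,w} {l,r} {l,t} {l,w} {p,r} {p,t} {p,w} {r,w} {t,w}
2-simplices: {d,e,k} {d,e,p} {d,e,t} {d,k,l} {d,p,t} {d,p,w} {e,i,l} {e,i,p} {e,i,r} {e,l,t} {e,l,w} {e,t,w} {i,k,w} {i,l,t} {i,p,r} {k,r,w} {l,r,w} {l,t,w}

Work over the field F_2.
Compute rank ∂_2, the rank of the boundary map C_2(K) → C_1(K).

n_0=9 n_1=32 n_2=18  [Z2]
∂1: piv[de,di,dk,dl,dp,dt,dw,er] rk=8  ker:ei,ek,el,ep,et,ew,ik,il,ip,ir,it,iw,kl,kp,kr,kw,lr,lt,lw,pr,pt,pw,rw,tw
∂2: piv[dek,dep,det,dkl,dpt,dpw,eil,eip,eir,elt,elw,etw,ikw,ilt,ipr,krw,lrw] rk=17  ker:ltw
rk∂_2=17

rank∂_2=17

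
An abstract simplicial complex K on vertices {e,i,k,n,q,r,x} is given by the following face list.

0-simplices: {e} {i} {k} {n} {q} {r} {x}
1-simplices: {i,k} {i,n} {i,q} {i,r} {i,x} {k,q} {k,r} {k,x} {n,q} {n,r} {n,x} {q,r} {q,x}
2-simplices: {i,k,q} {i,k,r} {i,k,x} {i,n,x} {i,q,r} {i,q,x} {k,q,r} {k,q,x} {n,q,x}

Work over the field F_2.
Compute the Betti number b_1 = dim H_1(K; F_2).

n_0=7 n_1=13 n_2=9  [Z2]
∂1: piv[ik,in,iq,ir,ix] rk=5  ker:kq,kr,kx,nq,nr,nx,qr,qx
∂2: piv[ikq,ikr,ikx,inx,iqr,iqx,nqx] rk=7  ker:kqr,kqx
b_1=(13−5)−7=1

b_1=1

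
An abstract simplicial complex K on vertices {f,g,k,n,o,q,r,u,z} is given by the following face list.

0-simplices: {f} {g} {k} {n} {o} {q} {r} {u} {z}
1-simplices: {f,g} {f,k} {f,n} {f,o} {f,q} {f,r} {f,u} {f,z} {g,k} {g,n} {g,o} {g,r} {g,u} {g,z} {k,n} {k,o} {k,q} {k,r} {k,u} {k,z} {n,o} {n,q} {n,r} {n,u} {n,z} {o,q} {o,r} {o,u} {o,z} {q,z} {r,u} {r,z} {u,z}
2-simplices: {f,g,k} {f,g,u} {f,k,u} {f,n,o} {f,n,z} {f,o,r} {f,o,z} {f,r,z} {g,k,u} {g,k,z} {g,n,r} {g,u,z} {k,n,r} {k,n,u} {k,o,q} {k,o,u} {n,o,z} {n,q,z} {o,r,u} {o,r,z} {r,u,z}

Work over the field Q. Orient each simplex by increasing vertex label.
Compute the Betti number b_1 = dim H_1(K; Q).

b_1=7

n_0=9 n_1=33 n_2=21  [Q]
∂1: piv[fg,fk,fn,fo,fq,fr,fu,fz] rk=8  ker:gk,gn,go,gr,gu,gz,kn,ko,kq,kr,ku,kz,no,nq,nr,nu,nz,oq,or,ou,oz,qz,ru,rz,uz
∂2: piv[fgk,fgu,fku,fno,fnz,for,foz,frz,gkz,gnr,guz,knr,knu,koq,kou,nqz,oru,ruz] rk=18  ker:gku,noz,orz
b_1=(33−8)−18=7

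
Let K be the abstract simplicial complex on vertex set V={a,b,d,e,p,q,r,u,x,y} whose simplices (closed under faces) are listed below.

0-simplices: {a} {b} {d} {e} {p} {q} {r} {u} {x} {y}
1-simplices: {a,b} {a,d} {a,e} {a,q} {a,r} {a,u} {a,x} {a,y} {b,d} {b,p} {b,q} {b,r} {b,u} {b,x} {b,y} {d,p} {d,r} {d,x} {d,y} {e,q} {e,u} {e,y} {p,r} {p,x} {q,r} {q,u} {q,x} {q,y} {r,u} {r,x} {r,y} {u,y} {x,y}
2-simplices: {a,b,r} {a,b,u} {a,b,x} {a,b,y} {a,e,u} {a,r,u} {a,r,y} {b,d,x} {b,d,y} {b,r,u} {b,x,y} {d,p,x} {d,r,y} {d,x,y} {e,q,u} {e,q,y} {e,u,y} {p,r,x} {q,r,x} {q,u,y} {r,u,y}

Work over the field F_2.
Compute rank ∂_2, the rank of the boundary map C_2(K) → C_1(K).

rank∂_2=18

n_0=10 n_1=33 n_2=21  [Z2]
∂1: piv[ab,ad,ae,aq,ar,au,ax,ay,bp] rk=9  ker:bd,bq,br,bu,bx,by,dp,dr,dx,dy,eq,eu,ey,pr,px,qr,qu,qx,qy,ru,rx,ry,uy,xy
∂2: piv[abr,abu,abx,aby,aeu,aru,ary,bdx,bdy,bxy,dpx,dry,equ,eqy,euy,prx,qrx,ruy] rk=18  ker:bru,dxy,quy
rk∂_2=18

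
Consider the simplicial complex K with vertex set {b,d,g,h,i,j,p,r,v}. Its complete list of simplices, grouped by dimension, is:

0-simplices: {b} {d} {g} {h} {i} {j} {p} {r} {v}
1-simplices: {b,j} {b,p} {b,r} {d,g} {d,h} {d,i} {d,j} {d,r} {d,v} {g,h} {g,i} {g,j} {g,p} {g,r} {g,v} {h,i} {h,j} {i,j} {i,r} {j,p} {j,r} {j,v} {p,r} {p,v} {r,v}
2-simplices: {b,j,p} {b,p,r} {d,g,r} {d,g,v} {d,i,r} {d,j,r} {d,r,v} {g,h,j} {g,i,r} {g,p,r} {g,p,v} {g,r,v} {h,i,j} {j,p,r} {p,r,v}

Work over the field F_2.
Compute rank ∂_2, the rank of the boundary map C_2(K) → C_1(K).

rank∂_2=13

n_0=9 n_1=25 n_2=15  [Z2]
∂1: piv[bj,bp,br,dg,dh,di,dj,dv] rk=8  ker:dr,gh,gi,gj,gp,gr,gv,hi,hj,ij,ir,jp,jr,jv,pr,pv,rv
∂2: piv[bjp,bpr,dgr,dgv,dir,djr,drv,ghj,gir,gpr,gpv,hij,jpr] rk=13  ker:grv,prv
rk∂_2=13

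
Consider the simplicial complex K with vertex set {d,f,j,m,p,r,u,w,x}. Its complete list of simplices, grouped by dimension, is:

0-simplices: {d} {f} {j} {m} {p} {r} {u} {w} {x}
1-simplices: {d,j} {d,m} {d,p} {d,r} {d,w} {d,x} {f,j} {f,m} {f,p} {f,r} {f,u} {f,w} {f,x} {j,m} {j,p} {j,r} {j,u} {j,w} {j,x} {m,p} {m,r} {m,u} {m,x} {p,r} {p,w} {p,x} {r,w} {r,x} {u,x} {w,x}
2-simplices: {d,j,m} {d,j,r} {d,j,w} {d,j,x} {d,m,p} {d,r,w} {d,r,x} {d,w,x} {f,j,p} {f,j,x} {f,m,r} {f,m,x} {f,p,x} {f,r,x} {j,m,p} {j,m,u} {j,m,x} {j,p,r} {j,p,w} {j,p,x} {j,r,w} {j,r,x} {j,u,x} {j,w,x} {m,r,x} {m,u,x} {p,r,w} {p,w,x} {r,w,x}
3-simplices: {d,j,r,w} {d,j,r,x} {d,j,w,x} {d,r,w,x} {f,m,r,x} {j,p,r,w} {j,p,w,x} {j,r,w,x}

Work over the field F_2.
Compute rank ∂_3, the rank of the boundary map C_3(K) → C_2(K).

rank∂_3=7

n_0=9 n_1=30 n_2=29 n_3=8  [Z2]
∂1: piv[dj,dm,dp,dr,dw,dx,fj,fu] rk=8  ker:fm,fp,fr,fw,fx,jm,jp,jr,ju,jw,jx,mp,mr,mu,mx,pr,pw,px,rw,rx,ux,wx
∂2: piv[djm,djr,djw,djx,dmp,drw,drx,dwx,fjp,fjx,fmr,fmx,fpx,frx,jmp,jmu,jmx,jpr,jpw,jux] rk=20  ker:jpx,jrw,jrx,jwx,mrx,mux,prw,pwx,rwx
∂3: piv[djrw,djrx,djwx,drwx,fmrx,jprw,jpwx] rk=7  ker:jrwx
rk∂_3=7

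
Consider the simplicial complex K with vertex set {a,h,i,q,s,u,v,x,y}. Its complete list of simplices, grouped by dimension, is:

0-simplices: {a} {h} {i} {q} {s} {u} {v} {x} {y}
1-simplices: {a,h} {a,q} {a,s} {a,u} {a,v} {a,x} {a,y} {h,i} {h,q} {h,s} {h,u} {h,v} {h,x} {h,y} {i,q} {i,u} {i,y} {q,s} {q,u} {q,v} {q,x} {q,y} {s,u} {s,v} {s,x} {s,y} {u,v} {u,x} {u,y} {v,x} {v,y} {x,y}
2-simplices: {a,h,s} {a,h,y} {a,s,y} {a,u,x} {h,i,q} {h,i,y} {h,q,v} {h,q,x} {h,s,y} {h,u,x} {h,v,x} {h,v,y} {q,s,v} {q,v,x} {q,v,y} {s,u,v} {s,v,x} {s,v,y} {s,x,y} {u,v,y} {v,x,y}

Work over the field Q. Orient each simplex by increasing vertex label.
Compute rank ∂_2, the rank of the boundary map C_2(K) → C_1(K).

n_0=9 n_1=32 n_2=21  [Q]
∂1: piv[ah,aq,as,au,av,ax,ay,hi] rk=8  ker:hq,hs,hu,hv,hx,hy,iq,iu,iy,qs,qu,qv,qx,qy,su,sv,sx,sy,uv,ux,uy,vx,vy,xy
∂2: piv[ahs,ahy,asy,aux,hiq,hiy,hqv,hqx,hux,hvx,hvy,qsv,qvy,suv,svx,svy,sxy,uvy] rk=18  ker:hsy,qvx,vxy
rk∂_2=18

rank∂_2=18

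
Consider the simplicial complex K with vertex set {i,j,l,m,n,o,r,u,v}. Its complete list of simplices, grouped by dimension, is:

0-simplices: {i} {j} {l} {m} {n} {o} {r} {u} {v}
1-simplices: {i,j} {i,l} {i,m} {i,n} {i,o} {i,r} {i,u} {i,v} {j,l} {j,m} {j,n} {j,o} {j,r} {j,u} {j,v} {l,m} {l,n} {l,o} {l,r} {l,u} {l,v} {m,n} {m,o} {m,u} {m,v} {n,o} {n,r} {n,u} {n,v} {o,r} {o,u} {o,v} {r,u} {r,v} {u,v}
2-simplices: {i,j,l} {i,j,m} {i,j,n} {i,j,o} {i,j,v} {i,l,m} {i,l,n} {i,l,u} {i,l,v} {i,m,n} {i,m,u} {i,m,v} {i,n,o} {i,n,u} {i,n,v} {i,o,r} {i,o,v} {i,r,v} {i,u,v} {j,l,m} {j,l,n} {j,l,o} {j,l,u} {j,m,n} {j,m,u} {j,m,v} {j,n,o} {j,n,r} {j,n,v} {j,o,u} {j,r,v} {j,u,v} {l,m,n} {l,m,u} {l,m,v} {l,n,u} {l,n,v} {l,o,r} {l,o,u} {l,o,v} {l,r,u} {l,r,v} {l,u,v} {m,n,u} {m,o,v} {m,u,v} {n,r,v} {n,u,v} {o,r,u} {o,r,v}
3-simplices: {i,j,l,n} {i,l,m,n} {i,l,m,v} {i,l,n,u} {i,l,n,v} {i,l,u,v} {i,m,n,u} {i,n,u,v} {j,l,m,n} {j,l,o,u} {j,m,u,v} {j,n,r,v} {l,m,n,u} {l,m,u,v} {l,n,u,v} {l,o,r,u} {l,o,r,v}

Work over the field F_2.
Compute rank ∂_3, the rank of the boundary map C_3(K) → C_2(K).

rank∂_3=16

n_0=9 n_1=35 n_2=50 n_3=17  [Z2]
∂1: piv[ij,il,im,in,io,ir,iu,iv] rk=8  ker:jl,jm,jn,jo,jr,ju,jv,lm,ln,lo,lr,lu,lv,mn,mo,mu,mv,no,nr,nu,nv,or,ou,ov,ru,rv,uv
∂2: piv[ijl,ijm,ijn,ijo,ijv,ilm,iln,ilu,ilv,imn,imu,imv,ino,inu,inv,ior,iov,irv,iuv,jlo,jlu,jnr,jou,jrv,lor,lru,mov] rk=27  ker:jlm,jln,jmn,jmu,jmv,jno,jnv,juv,lmn,lmu,lmv,lnu,lnv,lou,lov,lrv,luv,mnu,muv,nrv,nuv,oru,orv
∂3: piv[ijln,ilmn,ilmv,ilnu,ilnv,iluv,imnu,inuv,jlmn,jlou,jmuv,jnrv,lmnu,lmuv,loru,lorv] rk=16  ker:lnuv
rk∂_3=16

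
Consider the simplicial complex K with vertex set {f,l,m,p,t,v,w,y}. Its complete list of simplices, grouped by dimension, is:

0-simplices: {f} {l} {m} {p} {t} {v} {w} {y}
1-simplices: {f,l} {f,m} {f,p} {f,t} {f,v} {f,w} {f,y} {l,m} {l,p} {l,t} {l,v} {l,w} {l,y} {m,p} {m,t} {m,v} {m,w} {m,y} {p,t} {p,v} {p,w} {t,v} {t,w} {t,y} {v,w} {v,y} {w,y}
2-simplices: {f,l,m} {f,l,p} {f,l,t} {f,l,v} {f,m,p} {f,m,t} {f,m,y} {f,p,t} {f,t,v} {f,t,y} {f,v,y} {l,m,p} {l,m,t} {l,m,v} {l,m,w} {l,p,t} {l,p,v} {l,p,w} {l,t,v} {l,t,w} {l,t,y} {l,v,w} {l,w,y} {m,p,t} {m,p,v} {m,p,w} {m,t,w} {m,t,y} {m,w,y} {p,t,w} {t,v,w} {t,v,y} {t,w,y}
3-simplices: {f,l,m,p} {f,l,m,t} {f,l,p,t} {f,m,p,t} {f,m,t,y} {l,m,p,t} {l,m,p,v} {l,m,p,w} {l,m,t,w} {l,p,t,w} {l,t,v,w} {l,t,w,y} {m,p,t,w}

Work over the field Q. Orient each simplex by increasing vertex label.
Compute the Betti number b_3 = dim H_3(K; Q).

n_0=8 n_1=27 n_2=33 n_3=13  [Q]
∂1: piv[fl,fm,fp,ft,fv,fw,fy] rk=7  ker:lm,lp,lt,lv,lw,ly,mp,mt,mv,mw,my,pt,pv,pw,tv,tw,ty,vw,vy,wy
∂2: piv[flm,flp,flt,flv,fmp,fmt,fmy,fpt,ftv,fty,fvy,lmv,lmw,lpv,lpw,ltw,lty,lvw,lwy] rk=19  ker:lmp,lmt,lpt,ltv,mpt,mpv,mpw,mtw,mty,mwy,ptw,tvw,tvy,twy
∂3: piv[flmp,flmt,flpt,fmpt,fmty,lmpv,lmpw,lmtw,lptw,ltvw,ltwy] rk=11  ker:lmpt,mptw
b_3=(13−11)−0=2

b_3=2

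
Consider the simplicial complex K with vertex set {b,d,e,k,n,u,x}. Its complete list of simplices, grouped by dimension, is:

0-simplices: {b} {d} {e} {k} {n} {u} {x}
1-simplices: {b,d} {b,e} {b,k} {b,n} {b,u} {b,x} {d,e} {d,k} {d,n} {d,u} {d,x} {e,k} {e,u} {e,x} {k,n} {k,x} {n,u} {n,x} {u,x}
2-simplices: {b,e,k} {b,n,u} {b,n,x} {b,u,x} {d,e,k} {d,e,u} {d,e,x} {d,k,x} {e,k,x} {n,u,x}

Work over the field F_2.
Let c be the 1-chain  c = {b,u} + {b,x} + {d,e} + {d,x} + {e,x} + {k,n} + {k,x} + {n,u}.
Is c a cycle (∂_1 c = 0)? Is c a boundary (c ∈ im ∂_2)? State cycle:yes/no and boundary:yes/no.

cycle:yes boundary:no

n_0=7 n_1=19 n_2=10  [Z2]
∂1: piv[bd,be,bk,bn,bu,bx] rk=6  ker:de,dk,dn,du,dx,ek,eu,ex,kn,kx,nu,nx,ux
∂2: piv[bek,bnu,bnx,bux,dek,deu,dex,dkx] rk=8  ker:ekx,nux
∂1c = 0
c vs im∂2: residual ≠ 0 ⇒ not boundary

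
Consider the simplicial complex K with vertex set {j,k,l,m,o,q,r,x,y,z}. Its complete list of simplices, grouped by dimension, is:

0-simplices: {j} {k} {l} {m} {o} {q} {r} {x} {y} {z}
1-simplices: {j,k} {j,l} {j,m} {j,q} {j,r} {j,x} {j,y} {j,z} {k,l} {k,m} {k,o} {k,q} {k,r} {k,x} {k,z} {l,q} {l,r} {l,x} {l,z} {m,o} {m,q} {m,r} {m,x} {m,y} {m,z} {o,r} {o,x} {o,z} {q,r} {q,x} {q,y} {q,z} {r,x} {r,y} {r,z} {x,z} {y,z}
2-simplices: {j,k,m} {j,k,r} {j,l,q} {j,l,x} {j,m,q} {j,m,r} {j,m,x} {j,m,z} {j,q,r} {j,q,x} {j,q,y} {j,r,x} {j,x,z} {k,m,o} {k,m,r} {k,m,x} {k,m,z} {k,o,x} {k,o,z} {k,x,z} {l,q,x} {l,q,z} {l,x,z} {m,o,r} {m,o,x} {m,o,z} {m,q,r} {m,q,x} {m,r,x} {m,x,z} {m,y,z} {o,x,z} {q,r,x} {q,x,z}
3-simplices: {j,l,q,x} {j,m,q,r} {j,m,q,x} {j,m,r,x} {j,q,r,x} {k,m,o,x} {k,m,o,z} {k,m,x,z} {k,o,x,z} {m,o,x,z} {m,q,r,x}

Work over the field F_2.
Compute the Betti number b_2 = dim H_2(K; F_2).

n_0=10 n_1=37 n_2=34 n_3=11  [Z2]
∂1: piv[jk,jl,jm,jq,jr,jx,jy,jz,ko] rk=9  ker:kl,km,kq,kr,kx,kz,lq,lr,lx,lz,mo,mq,mr,mx,my,mz,or,ox,oz,qr,qx,qy,qz,rx,ry,rz,xz,yz
∂2: piv[jkm,jkr,jlq,jlx,jmq,jmr,jmx,jmz,jqr,jqx,jqy,jrx,jxz,kmo,kmx,kmz,kox,koz,lqz,lxz,mor,myz] rk=22  ker:kmr,kxz,lqx,mox,moz,mqr,mqx,mrx,mxz,oxz,qrx,qxz
∂3: piv[jlqx,jmqr,jmqx,jmrx,jqrx,kmox,kmoz,kmxz,koxz] rk=9  ker:moxz,mqrx
b_2=(34−22)−9=3

b_2=3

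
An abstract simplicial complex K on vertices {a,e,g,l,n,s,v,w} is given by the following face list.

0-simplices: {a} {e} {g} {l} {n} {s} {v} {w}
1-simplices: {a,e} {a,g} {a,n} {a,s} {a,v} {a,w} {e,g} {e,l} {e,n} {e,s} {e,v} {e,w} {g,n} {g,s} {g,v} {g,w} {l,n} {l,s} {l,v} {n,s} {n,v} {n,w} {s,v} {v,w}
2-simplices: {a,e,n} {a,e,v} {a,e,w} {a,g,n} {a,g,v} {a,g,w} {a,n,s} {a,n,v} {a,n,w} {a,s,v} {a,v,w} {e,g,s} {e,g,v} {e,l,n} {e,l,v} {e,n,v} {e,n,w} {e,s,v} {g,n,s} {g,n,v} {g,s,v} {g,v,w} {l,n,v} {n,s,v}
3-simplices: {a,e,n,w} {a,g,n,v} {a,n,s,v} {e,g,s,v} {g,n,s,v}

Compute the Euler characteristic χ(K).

χ(K)=3

n_0=8 n_1=24 n_2=24 n_3=5
χ=+8−24+24−5=3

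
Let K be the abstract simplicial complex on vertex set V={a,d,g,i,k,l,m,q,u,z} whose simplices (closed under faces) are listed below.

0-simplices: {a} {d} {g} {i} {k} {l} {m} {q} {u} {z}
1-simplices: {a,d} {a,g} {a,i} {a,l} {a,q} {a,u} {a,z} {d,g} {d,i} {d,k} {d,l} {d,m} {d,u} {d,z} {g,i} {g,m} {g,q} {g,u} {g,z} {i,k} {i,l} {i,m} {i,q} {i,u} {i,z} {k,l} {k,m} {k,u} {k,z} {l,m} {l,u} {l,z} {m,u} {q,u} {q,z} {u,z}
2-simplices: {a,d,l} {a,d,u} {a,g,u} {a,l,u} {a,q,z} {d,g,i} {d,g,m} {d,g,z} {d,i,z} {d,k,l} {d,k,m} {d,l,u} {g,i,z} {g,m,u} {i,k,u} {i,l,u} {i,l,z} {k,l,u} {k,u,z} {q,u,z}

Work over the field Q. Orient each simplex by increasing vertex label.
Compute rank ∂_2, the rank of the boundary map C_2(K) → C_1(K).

rank∂_2=18

n_0=10 n_1=36 n_2=20  [Q]
∂1: piv[ad,ag,ai,al,aq,au,az,dk,dm] rk=9  ker:dg,di,dl,du,dz,gi,gm,gq,gu,gz,ik,il,im,iq,iu,iz,kl,km,ku,kz,lm,lu,lz,mu,qu,qz,uz
∂2: piv[adl,adu,agu,alu,aqz,dgi,dgm,dgz,diz,dkl,dkm,gmu,iku,ilu,ilz,klu,kuz,quz] rk=18  ker:dlu,giz
rk∂_2=18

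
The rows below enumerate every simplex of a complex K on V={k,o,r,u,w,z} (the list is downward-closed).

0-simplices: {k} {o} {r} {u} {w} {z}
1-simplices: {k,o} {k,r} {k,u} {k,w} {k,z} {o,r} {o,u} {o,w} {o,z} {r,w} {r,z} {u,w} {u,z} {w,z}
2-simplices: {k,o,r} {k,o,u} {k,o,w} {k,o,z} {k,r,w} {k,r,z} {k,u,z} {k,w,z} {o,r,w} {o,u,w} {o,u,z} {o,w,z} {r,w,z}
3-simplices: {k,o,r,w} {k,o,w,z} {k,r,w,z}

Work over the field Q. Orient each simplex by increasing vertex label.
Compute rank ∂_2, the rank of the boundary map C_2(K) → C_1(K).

n_0=6 n_1=14 n_2=13 n_3=3  [Q]
∂1: piv[ko,kr,ku,kw,kz] rk=5  ker:or,ou,ow,oz,rw,rz,uw,uz,wz
∂2: piv[kor,kou,kow,koz,krw,krz,kuz,kwz,ouw] rk=9  ker:orw,ouz,owz,rwz
∂3: piv[korw,kowz,krwz] rk=3
rk∂_2=9

rank∂_2=9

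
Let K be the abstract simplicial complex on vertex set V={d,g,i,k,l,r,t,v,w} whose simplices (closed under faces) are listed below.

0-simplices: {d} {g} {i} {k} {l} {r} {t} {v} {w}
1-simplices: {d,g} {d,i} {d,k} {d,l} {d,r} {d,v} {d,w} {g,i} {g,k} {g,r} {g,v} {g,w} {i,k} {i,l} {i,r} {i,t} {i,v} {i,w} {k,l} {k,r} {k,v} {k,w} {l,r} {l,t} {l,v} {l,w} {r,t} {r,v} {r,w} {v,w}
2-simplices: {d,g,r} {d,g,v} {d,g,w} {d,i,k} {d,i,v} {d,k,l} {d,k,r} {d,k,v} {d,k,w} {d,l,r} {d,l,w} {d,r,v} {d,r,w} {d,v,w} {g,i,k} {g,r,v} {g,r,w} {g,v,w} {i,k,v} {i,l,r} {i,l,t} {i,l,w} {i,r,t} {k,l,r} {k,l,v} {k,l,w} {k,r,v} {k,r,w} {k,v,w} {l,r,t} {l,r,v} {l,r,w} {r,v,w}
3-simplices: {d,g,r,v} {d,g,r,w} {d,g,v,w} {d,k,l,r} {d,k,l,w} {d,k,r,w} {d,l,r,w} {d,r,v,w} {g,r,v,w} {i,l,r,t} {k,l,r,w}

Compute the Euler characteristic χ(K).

χ(K)=1

n_0=9 n_1=30 n_2=33 n_3=11
χ=+9−30+33−11=1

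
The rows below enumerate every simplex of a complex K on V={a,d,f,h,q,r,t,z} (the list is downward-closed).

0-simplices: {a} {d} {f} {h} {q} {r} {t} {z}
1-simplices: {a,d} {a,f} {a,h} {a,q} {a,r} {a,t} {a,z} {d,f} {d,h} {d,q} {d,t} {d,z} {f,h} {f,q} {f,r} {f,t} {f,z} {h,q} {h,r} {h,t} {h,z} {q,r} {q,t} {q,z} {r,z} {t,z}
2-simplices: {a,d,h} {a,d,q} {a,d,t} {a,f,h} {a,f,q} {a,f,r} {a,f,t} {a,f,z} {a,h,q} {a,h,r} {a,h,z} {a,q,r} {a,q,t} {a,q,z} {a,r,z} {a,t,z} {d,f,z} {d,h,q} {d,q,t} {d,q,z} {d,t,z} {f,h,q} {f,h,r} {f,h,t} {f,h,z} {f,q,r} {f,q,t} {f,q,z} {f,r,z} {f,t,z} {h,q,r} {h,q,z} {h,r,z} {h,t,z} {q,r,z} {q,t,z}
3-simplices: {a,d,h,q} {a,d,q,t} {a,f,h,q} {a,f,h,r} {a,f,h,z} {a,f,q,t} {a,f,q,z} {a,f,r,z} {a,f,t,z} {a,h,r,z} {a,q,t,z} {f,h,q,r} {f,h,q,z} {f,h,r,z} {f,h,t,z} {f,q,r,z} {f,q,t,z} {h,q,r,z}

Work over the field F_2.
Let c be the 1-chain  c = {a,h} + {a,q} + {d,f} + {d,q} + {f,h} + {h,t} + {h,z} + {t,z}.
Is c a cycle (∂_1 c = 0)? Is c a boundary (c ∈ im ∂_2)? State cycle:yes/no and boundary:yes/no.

cycle:yes boundary:yes

n_0=8 n_1=26 n_2=36 n_3=18  [Z2]
∂1: piv[ad,af,ah,aq,ar,at,az] rk=7  ker:df,dh,dq,dt,dz,fh,fq,fr,ft,fz,hq,hr,ht,hz,qr,qt,qz,rz,tz
∂2: piv[adh,adq,adt,afh,afq,afr,aft,afz,ahq,ahr,ahz,aqr,aqt,aqz,arz,atz,dfz,dqz,fht] rk=19  ker:dhq,dqt,dtz,fhq,fhr,fhz,fqr,fqt,fqz,frz,ftz,hqr,hqz,hrz,htz,qrz,qtz
∂3: piv[adhq,adqt,afhq,afhr,afhz,afqt,afqz,afrz,aftz,ahrz,aqtz,fhqr,fhqz,fhtz,fqrz] rk=15  ker:fhrz,fqtz,hqrz
∂1c = 0
c vs im∂2: reduces to 0 ⇒ boundary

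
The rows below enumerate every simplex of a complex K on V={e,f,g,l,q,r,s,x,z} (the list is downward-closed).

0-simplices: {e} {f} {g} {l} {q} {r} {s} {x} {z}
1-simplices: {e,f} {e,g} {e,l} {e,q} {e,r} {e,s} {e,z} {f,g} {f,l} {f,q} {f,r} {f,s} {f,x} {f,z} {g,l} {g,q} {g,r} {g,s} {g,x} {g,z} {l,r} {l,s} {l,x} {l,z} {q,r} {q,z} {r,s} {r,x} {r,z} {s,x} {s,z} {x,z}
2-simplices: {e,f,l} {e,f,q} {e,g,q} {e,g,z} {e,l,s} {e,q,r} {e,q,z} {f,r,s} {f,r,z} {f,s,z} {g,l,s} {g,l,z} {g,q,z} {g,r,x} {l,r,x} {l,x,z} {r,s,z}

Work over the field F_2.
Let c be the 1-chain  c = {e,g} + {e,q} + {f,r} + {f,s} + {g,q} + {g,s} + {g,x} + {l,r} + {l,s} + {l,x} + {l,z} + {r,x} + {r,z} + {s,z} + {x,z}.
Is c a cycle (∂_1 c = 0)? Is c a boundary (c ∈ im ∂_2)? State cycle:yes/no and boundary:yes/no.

n_0=9 n_1=32 n_2=17  [Z2]
∂1: piv[ef,eg,el,eq,er,es,ez,fx] rk=8  ker:fg,fl,fq,fr,fs,fz,gl,gq,gr,gs,gx,gz,lr,ls,lx,lz,qr,qz,rs,rx,rz,sx,sz,xz
∂2: piv[efl,efq,egq,egz,els,eqr,eqz,frs,frz,fsz,gls,glz,grx,lrx,lxz] rk=15  ker:gqz,rsz
∂1c = 0
c vs im∂2: residual ≠ 0 ⇒ not boundary

cycle:yes boundary:no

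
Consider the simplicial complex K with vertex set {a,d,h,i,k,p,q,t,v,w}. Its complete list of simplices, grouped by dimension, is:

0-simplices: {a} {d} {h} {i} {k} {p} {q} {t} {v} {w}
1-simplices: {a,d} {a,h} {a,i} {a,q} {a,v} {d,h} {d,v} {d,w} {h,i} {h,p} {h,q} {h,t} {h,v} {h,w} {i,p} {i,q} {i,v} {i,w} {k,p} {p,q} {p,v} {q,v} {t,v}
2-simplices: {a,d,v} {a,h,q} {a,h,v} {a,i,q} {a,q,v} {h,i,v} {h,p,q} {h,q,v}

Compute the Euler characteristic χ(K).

n_0=10 n_1=23 n_2=8
χ=+10−23+8=-5

χ(K)=-5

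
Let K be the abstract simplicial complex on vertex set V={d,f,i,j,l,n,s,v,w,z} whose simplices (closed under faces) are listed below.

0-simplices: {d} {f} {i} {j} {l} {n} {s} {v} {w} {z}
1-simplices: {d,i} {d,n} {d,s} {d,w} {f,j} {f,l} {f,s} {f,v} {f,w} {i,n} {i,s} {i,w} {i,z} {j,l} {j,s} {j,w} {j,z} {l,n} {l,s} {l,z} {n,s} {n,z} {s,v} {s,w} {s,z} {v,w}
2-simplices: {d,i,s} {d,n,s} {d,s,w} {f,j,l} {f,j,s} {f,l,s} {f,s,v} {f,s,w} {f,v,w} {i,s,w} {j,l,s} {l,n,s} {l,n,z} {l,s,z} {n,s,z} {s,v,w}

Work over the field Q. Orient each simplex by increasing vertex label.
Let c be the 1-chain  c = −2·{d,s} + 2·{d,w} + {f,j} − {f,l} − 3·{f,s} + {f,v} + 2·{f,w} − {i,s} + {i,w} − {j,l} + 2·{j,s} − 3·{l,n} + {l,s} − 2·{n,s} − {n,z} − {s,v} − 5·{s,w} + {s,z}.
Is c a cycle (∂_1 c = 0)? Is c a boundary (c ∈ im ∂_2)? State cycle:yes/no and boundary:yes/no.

cycle:yes boundary:yes

n_0=10 n_1=26 n_2=16  [Q]
∂1: piv[di,dn,ds,dw,fj,fl,fs,fv,iz] rk=9  ker:fw,in,is,iw,jl,js,jw,jz,ln,ls,lz,ns,nz,sv,sw,sz,vw
∂2: piv[dis,dns,dsw,fjl,fjs,fls,fsv,fsw,fvw,isw,lns,lnz,lsz] rk=13  ker:jls,nsz,svw
∂1c = 0
c vs im∂2: reduces to 0 ⇒ boundary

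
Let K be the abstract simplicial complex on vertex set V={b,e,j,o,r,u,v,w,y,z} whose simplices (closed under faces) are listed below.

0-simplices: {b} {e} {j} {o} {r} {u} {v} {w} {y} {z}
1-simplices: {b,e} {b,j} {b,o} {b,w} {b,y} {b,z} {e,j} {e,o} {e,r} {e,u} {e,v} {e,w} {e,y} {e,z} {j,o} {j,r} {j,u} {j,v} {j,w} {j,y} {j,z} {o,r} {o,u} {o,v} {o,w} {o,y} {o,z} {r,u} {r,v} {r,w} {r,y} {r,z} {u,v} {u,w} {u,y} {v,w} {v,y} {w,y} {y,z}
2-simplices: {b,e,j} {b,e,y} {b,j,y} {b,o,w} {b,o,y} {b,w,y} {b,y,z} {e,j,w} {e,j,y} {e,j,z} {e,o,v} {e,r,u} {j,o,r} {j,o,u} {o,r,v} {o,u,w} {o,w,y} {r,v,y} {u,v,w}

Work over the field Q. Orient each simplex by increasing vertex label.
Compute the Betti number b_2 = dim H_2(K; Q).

n_0=10 n_1=39 n_2=19  [Q]
∂1: piv[be,bj,bo,bw,by,bz,er,eu,ev] rk=9  ker:ej,eo,ew,ey,ez,jo,jr,ju,jv,jw,jy,jz,or,ou,ov,ow,oy,oz,ru,rv,rw,ry,rz,uv,uw,uy,vw,vy,wy,yz
∂2: piv[bej,bey,bjy,bow,boy,bwy,byz,ejw,ejz,eov,eru,jor,jou,orv,ouw,rvy,uvw] rk=17  ker:ejy,owy
b_2=(19−17)−0=2

b_2=2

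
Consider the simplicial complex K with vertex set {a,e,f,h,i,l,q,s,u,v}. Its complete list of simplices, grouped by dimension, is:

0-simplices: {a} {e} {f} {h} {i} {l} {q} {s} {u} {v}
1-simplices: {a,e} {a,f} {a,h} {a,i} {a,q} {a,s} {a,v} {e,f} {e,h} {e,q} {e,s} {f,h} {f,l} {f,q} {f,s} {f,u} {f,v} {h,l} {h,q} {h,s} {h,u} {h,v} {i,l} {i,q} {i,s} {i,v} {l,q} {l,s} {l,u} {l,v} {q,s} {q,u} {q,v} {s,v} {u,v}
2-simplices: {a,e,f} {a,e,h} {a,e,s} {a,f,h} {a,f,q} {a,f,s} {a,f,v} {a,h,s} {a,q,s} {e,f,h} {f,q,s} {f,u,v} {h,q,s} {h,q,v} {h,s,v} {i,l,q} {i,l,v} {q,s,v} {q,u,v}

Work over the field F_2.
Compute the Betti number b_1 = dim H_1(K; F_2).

b_1=10

n_0=10 n_1=35 n_2=19  [Z2]
∂1: piv[ae,af,ah,ai,aq,as,av,fl,fu] rk=9  ker:ef,eh,eq,es,fh,fq,fs,fv,hl,hq,hs,hu,hv,il,iq,is,iv,lq,ls,lu,lv,qs,qu,qv,sv,uv
∂2: piv[aef,aeh,aes,afh,afq,afs,afv,ahs,aqs,fuv,hqs,hqv,hsv,ilq,ilv,quv] rk=16  ker:efh,fqs,qsv
b_1=(35−9)−16=10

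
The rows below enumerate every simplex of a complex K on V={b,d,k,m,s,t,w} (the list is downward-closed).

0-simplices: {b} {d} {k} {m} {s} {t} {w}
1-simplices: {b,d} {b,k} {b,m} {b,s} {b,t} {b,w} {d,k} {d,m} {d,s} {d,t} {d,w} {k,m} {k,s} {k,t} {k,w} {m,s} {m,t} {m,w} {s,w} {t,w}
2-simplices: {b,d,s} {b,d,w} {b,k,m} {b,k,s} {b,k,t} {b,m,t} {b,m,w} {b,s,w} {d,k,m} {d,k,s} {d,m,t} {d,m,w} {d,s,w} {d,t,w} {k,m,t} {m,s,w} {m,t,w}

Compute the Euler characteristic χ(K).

χ(K)=4

n_0=7 n_1=20 n_2=17
χ=+7−20+17=4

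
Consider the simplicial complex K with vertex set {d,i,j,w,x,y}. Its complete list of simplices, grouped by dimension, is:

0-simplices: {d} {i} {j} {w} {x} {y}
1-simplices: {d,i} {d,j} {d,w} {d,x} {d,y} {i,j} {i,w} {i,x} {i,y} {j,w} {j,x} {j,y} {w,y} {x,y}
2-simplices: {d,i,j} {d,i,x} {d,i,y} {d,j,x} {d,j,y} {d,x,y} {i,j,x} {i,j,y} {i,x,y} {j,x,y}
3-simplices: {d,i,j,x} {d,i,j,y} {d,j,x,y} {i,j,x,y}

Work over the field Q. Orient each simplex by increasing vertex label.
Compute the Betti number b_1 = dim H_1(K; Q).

b_1=3

n_0=6 n_1=14 n_2=10 n_3=4  [Q]
∂1: piv[di,dj,dw,dx,dy] rk=5  ker:ij,iw,ix,iy,jw,jx,jy,wy,xy
∂2: piv[dij,dix,diy,djx,djy,dxy] rk=6  ker:ijx,ijy,ixy,jxy
∂3: piv[dijx,dijy,djxy,ijxy] rk=4
b_1=(14−5)−6=3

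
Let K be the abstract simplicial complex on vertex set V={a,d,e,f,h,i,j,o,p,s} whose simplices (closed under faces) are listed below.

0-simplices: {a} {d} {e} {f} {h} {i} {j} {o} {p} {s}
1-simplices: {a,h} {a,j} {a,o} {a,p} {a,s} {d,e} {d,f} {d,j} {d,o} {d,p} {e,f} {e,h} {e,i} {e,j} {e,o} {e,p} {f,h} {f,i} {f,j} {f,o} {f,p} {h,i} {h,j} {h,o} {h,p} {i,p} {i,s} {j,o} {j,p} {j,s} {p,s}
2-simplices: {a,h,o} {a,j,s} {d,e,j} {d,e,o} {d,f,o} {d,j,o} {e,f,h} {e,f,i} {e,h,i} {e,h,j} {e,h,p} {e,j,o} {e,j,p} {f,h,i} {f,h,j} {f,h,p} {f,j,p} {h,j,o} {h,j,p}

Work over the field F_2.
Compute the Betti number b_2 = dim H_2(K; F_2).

n_0=10 n_1=31 n_2=19  [Z2]
∂1: piv[ah,aj,ao,ap,as,de,df,dj,ei] rk=9  ker:do,dp,ef,eh,ej,eo,ep,fh,fi,fj,fo,fp,hi,hj,ho,hp,ip,is,jo,jp,js,ps
∂2: piv[aho,ajs,dej,deo,dfo,djo,efh,efi,ehi,ehj,ehp,ejp,fhj,fhp,hjo] rk=15  ker:ejo,fhi,fjp,hjp
b_2=(19−15)−0=4

b_2=4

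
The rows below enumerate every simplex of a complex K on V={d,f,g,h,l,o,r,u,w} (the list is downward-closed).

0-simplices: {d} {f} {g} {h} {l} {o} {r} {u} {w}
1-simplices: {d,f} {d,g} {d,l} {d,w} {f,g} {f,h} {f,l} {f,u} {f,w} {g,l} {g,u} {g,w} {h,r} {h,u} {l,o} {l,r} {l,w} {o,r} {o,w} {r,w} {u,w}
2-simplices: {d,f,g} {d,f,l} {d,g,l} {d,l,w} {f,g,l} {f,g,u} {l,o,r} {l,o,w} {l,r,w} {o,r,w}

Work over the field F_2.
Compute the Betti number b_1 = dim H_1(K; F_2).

b_1=5

n_0=9 n_1=21 n_2=10  [Z2]
∂1: piv[df,dg,dl,dw,fh,fu,hr,lo] rk=8  ker:fg,fl,fw,gl,gu,gw,hu,lr,lw,or,ow,rw,uw
∂2: piv[dfg,dfl,dgl,dlw,fgu,lor,low,lrw] rk=8  ker:fgl,orw
b_1=(21−8)−8=5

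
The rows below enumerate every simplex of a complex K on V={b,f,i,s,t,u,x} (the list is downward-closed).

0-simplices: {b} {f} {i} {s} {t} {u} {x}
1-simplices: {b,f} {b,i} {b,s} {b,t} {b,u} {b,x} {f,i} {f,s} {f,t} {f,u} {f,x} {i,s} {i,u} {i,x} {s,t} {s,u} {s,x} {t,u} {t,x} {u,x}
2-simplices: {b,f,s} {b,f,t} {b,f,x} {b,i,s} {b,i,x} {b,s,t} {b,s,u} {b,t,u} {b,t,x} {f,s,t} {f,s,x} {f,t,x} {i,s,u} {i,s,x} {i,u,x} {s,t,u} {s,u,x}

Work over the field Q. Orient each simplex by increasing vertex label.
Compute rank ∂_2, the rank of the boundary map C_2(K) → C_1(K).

rank∂_2=12

n_0=7 n_1=20 n_2=17  [Q]
∂1: piv[bf,bi,bs,bt,bu,bx] rk=6  ker:fi,fs,ft,fu,fx,is,iu,ix,st,su,sx,tu,tx,ux
∂2: piv[bfs,bft,bfx,bis,bix,bst,bsu,btu,btx,fsx,isu,iux] rk=12  ker:fst,ftx,isx,stu,sux
rk∂_2=12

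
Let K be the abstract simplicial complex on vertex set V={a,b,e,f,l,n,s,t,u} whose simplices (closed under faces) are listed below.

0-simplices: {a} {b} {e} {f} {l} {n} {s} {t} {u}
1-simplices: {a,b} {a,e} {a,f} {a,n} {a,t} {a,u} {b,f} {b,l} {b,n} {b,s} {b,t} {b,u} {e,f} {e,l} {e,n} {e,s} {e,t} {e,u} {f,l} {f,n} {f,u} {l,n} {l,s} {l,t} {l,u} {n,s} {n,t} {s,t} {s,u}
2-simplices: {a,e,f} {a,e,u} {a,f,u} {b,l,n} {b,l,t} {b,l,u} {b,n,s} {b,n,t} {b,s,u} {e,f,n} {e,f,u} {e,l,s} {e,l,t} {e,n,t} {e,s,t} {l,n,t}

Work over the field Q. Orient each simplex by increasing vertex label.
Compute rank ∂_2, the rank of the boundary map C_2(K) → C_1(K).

rank∂_2=14

n_0=9 n_1=29 n_2=16  [Q]
∂1: piv[ab,ae,af,an,at,au,bl,bs] rk=8  ker:bf,bn,bt,bu,ef,el,en,es,et,eu,fl,fn,fu,ln,ls,lt,lu,ns,nt,st,su
∂2: piv[aef,aeu,afu,bln,blt,blu,bns,bnt,bsu,efn,els,elt,ent,est] rk=14  ker:efu,lnt
rk∂_2=14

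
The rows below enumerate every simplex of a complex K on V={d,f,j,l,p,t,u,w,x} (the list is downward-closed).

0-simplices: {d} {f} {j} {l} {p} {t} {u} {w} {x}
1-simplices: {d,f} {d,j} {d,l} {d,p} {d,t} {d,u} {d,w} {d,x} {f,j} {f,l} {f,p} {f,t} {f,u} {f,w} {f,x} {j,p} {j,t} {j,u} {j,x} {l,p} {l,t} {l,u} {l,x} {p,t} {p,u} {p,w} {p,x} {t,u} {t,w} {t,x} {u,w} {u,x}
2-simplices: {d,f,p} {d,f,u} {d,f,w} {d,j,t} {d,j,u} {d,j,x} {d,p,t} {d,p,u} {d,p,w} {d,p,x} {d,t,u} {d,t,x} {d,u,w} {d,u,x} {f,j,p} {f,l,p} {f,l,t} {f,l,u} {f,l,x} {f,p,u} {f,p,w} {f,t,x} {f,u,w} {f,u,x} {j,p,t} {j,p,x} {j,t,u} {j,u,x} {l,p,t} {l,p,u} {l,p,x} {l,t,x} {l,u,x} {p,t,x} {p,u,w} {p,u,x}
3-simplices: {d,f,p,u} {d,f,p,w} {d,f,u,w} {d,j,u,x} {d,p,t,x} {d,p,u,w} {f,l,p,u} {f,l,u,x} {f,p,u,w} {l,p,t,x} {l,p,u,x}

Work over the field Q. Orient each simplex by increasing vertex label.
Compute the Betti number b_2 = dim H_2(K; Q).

b_2=4

n_0=9 n_1=32 n_2=36 n_3=11  [Q]
∂1: piv[df,dj,dl,dp,dt,du,dw,dx] rk=8  ker:fj,fl,fp,ft,fu,fw,fx,jp,jt,ju,jx,lp,lt,lu,lx,pt,pu,pw,px,tu,tw,tx,uw,ux
∂2: piv[dfp,dfu,dfw,djt,dju,djx,dpt,dpu,dpw,dpx,dtu,dtx,duw,dux,fjp,flp,flt,flu,flx,ftx,fux,jpt] rk=22  ker:fpu,fpw,fuw,jpx,jtu,jux,lpt,lpu,lpx,ltx,lux,ptx,puw,pux
∂3: piv[dfpu,dfpw,dfuw,djux,dptx,dpuw,flpu,flux,lptx,lpux] rk=10  ker:fpuw
b_2=(36−22)−10=4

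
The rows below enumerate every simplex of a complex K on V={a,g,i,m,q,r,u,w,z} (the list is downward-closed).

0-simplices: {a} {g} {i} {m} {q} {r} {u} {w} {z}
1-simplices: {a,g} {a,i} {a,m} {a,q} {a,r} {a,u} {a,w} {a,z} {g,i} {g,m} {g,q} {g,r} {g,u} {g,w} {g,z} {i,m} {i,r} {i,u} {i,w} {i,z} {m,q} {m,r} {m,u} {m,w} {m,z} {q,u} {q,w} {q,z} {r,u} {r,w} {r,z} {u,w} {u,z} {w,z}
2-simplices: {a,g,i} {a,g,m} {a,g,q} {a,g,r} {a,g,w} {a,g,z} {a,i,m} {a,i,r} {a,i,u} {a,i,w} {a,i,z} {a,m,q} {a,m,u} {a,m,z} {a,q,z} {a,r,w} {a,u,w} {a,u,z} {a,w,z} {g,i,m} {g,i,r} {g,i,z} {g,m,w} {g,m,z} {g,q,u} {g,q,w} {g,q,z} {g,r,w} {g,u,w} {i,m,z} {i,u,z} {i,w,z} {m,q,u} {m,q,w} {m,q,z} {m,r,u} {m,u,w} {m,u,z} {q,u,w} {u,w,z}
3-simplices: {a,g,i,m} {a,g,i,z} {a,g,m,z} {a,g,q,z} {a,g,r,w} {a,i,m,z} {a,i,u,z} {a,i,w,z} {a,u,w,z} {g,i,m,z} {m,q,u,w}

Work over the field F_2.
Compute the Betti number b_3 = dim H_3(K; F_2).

b_3=1

n_0=9 n_1=34 n_2=40 n_3=11  [Z2]
∂1: piv[ag,ai,am,aq,ar,au,aw,az] rk=8  ker:gi,gm,gq,gr,gu,gw,gz,im,ir,iu,iw,iz,mq,mr,mu,mw,mz,qu,qw,qz,ru,rw,rz,uw,uz,wz
∂2: piv[agi,agm,agq,agr,agw,agz,aim,air,aiu,aiw,aiz,amq,amu,amz,aqz,arw,auw,auz,awz,gmw,gqu,gqw,guw,mru] rk=24  ker:gim,gir,giz,gmz,gqz,grw,imz,iuz,iwz,mqu,mqw,mqz,muw,muz,quw,uwz
∂3: piv[agim,agiz,agmz,agqz,agrw,aimz,aiuz,aiwz,auwz,mquw] rk=10  ker:gimz
b_3=(11−10)−0=1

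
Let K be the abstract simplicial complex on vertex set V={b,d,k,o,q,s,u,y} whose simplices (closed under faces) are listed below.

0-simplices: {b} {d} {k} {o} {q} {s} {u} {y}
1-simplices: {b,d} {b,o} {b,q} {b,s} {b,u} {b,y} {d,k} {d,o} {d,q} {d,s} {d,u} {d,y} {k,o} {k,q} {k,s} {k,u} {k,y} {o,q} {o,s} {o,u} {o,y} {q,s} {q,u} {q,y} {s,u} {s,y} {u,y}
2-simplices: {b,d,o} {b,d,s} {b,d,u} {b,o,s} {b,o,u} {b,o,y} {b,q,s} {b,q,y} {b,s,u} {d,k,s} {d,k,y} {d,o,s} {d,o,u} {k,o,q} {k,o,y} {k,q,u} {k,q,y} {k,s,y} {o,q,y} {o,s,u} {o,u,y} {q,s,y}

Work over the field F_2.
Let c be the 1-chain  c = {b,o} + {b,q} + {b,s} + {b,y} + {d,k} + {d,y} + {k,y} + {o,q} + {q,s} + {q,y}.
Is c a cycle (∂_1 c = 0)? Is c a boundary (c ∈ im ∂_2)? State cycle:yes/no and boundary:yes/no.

n_0=8 n_1=27 n_2=22  [Z2]
∂1: piv[bd,bo,bq,bs,bu,by,dk] rk=7  ker:do,dq,ds,du,dy,ko,kq,ks,ku,ky,oq,os,ou,oy,qs,qu,qy,su,sy,uy
∂2: piv[bdo,bds,bdu,bos,bou,boy,bqs,bqy,bsu,dks,dky,koq,koy,kqu,kqy,ksy,ouy,qsy] rk=18  ker:dos,dou,oqy,osu
∂1c = 0
c vs im∂2: reduces to 0 ⇒ boundary

cycle:yes boundary:yes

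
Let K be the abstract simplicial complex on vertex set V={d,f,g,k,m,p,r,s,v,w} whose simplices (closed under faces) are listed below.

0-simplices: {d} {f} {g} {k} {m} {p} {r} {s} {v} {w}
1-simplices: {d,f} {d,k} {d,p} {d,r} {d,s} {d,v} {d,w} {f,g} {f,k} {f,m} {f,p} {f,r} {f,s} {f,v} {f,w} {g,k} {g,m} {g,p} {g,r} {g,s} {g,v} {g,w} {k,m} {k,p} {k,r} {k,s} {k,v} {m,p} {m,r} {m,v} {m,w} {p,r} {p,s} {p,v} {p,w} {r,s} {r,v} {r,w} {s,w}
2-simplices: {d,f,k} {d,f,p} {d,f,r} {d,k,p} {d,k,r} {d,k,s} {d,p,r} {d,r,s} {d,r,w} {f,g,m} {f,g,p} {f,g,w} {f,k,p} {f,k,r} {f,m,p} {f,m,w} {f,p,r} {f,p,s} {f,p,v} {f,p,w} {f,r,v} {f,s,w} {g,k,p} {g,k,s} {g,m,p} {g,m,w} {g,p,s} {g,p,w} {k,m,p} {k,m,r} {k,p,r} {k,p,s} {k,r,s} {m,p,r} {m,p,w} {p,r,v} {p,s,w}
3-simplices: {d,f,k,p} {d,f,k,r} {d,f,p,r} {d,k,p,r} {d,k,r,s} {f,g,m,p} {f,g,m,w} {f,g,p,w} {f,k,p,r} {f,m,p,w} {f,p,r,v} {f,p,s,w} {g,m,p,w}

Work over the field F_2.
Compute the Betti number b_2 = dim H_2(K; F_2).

n_0=10 n_1=39 n_2=37 n_3=13  [Z2]
∂1: piv[df,dk,dp,dr,ds,dv,dw,fg,fm] rk=9  ker:fk,fp,fr,fs,fv,fw,gk,gm,gp,gr,gs,gv,gw,km,kp,kr,ks,kv,mp,mr,mv,mw,pr,ps,pv,pw,rs,rv,rw,sw
∂2: piv[dfk,dfp,dfr,dkp,dkr,dks,dpr,drs,drw,fgm,fgp,fgw,fmp,fmw,fps,fpv,fpw,frv,fsw,gkp,gks,gps,kmp,kmr] rk=24  ker:fkp,fkr,fpr,gmp,gmw,gpw,kpr,kps,krs,mpr,mpw,prv,psw
∂3: piv[dfkp,dfkr,dfpr,dkpr,dkrs,fgmp,fgmw,fgpw,fmpw,fprv,fpsw] rk=11  ker:fkpr,gmpw
b_2=(37−24)−11=2

b_2=2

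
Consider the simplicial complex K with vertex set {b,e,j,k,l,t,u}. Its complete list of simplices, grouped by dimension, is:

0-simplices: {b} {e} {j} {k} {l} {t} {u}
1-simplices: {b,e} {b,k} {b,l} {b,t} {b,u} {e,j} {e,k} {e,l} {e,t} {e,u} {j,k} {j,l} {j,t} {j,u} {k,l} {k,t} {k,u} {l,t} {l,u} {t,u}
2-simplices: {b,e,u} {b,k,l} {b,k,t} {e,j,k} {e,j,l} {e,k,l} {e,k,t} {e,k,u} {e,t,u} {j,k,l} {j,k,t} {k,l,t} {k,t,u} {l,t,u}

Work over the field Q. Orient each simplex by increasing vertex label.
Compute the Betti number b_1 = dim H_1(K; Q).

n_0=7 n_1=20 n_2=14  [Q]
∂1: piv[be,bk,bl,bt,bu,ej] rk=6  ker:ek,el,et,eu,jk,jl,jt,ju,kl,kt,ku,lt,lu,tu
∂2: piv[beu,bkl,bkt,ejk,ejl,ekl,ekt,eku,etu,jkt,klt,ltu] rk=12  ker:jkl,ktu
b_1=(20−6)−12=2

b_1=2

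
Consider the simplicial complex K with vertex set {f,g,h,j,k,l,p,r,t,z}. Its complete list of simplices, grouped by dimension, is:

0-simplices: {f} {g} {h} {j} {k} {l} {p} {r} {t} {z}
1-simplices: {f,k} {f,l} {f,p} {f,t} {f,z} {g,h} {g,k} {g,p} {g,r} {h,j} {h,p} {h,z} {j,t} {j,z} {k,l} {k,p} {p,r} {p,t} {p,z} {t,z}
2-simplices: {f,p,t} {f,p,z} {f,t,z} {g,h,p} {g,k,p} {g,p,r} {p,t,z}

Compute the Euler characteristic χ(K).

χ(K)=-3

n_0=10 n_1=20 n_2=7
χ=+10−20+7=-3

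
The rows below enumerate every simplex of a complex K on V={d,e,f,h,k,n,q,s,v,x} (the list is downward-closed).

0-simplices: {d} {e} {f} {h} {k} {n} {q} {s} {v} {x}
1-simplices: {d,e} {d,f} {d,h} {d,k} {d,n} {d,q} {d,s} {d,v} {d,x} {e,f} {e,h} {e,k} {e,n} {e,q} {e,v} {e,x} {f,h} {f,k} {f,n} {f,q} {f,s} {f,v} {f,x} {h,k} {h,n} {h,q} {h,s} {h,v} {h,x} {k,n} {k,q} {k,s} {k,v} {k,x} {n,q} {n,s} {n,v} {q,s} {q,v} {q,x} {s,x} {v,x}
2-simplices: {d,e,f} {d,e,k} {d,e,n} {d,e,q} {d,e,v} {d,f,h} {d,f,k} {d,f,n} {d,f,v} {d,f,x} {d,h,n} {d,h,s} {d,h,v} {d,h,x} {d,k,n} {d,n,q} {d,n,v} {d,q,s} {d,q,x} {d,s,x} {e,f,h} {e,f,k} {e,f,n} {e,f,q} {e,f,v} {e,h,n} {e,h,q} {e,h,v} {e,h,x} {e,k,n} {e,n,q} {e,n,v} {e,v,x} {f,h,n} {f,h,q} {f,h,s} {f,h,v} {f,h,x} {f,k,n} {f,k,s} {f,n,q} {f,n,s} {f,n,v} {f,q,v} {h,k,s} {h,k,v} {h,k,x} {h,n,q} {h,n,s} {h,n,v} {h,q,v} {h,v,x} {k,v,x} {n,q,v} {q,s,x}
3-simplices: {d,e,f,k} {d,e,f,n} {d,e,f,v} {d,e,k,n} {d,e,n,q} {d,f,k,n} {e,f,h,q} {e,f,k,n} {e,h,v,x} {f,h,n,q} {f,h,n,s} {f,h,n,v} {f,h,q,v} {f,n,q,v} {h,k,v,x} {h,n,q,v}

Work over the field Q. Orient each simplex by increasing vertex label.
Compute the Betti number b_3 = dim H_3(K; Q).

b_3=2

n_0=10 n_1=42 n_2=55 n_3=16  [Q]
∂1: piv[de,df,dh,dk,dn,dq,ds,dv,dx] rk=9  ker:ef,eh,ek,en,eq,ev,ex,fh,fk,fn,fq,fs,fv,fx,hk,hn,hq,hs,hv,hx,kn,kq,ks,kv,kx,nq,ns,nv,qs,qv,qx,sx,vx
∂2: piv[def,dek,den,deq,dev,dfh,dfk,dfn,dfv,dfx,dhn,dhs,dhv,dhx,dkn,dnq,dnv,dqs,dqx,dsx,efh,efq,ehq,ehx,evx,fhs,fks,fns,fqv,hks,hkv,hkx] rk=32  ker:efk,efn,efv,ehn,ehv,ekn,enq,env,fhn,fhq,fhv,fhx,fkn,fnq,fnv,hnq,hns,hnv,hqv,hvx,kvx,nqv,qsx
∂3: piv[defk,defn,defv,dekn,denq,dfkn,efhq,ehvx,fhnq,fhns,fhnv,fhqv,fnqv,hkvx] rk=14  ker:efkn,hnqv
b_3=(16−14)−0=2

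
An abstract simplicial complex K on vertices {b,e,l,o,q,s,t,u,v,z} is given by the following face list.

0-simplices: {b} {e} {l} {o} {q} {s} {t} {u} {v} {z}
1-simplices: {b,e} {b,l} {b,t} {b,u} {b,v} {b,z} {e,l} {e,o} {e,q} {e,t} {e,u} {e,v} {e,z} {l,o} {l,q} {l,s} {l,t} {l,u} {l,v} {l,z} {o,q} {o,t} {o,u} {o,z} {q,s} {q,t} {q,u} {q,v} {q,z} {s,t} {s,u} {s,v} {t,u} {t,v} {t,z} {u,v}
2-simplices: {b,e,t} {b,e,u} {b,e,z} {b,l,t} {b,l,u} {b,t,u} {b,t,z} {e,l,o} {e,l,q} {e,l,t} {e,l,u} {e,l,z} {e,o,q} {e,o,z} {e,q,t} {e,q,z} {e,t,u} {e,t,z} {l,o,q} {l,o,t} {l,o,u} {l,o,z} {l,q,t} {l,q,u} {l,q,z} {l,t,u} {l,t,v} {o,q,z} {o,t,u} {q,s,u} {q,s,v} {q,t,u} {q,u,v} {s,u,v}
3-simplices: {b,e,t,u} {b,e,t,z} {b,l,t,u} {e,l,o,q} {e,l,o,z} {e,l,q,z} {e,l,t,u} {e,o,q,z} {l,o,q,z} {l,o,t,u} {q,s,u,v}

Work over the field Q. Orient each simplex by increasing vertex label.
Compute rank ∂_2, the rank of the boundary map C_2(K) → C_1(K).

n_0=10 n_1=36 n_2=34 n_3=11  [Q]
∂1: piv[be,bl,bt,bu,bv,bz,eo,eq,ls] rk=9  ker:el,et,eu,ev,ez,lo,lq,lt,lu,lv,lz,oq,ot,ou,oz,qs,qt,qu,qv,qz,st,su,sv,tu,tv,tz,uv
∂2: piv[bet,beu,bez,blt,blu,btu,btz,elo,elq,elt,elz,eoq,eoz,eqt,eqz,lot,lou,lqu,ltv,qsu,qsv,quv] rk=22  ker:elu,etu,etz,loq,loz,lqt,lqz,ltu,oqz,otu,qtu,suv
∂3: piv[betu,betz,bltu,eloq,eloz,elqz,eltu,eoqz,lotu,qsuv] rk=10  ker:loqz
rk∂_2=22

rank∂_2=22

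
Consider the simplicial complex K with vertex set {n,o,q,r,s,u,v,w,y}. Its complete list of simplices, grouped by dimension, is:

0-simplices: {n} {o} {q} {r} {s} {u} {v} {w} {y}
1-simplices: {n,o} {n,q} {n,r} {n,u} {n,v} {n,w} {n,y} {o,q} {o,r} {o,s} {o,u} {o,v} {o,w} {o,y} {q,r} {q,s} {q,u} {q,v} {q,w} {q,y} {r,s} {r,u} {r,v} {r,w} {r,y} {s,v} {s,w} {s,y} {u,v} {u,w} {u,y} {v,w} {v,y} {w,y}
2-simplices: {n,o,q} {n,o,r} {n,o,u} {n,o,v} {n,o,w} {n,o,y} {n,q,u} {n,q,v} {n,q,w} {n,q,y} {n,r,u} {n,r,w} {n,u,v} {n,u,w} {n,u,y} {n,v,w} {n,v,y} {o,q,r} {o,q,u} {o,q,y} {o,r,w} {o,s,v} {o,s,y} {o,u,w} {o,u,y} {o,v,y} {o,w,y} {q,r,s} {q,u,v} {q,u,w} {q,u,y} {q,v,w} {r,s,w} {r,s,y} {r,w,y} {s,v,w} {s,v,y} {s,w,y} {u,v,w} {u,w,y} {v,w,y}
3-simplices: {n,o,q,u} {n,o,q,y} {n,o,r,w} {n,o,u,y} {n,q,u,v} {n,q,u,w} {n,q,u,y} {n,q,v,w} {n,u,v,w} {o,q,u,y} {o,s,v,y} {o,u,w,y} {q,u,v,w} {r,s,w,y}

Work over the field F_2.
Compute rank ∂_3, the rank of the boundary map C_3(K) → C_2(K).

n_0=9 n_1=34 n_2=41 n_3=14  [Z2]
∂1: piv[no,nq,nr,nu,nv,nw,ny,os] rk=8  ker:oq,or,ou,ov,ow,oy,qr,qs,qu,qv,qw,qy,rs,ru,rv,rw,ry,sv,sw,sy,uv,uw,uy,vw,vy,wy
∂2: piv[noq,nor,nou,nov,now,noy,nqu,nqv,nqw,nqy,nru,nrw,nuv,nuw,nuy,nvw,nvy,oqr,osv,osy,owy,qrs,rsw,rsy,rwy] rk=25  ker:oqu,oqy,orw,ouw,ouy,ovy,quv,quw,quy,qvw,svw,svy,swy,uvw,uwy,vwy
∂3: piv[noqu,noqy,norw,nouy,nquv,nquw,nquy,nqvw,nuvw,osvy,ouwy,rswy] rk=12  ker:oquy,quvw
rk∂_3=12

rank∂_3=12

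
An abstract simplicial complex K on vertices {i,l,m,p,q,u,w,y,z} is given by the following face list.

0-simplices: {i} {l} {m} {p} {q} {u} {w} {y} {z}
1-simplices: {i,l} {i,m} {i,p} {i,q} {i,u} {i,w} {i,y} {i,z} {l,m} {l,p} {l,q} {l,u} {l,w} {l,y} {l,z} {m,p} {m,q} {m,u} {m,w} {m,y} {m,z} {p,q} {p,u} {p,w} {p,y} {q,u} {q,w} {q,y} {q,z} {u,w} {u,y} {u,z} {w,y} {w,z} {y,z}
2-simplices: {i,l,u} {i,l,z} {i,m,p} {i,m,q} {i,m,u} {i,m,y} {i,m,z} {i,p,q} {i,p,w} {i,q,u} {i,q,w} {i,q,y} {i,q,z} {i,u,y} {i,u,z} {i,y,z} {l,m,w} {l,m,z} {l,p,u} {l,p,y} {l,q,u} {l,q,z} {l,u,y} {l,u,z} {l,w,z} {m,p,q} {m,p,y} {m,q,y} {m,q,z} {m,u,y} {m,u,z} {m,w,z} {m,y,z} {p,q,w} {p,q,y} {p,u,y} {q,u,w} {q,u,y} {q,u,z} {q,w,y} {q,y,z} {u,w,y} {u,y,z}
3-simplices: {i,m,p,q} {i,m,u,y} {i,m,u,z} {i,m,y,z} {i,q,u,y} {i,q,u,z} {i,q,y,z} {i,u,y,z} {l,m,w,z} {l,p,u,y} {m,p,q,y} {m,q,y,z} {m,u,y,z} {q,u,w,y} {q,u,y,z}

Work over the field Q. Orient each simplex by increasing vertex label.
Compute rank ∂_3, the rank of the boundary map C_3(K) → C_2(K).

n_0=9 n_1=35 n_2=43 n_3=15  [Q]
∂1: piv[il,im,ip,iq,iu,iw,iy,iz] rk=8  ker:lm,lp,lq,lu,lw,ly,lz,mp,mq,mu,mw,my,mz,pq,pu,pw,py,qu,qw,qy,qz,uw,uy,uz,wy,wz,yz
∂2: piv[ilu,ilz,imp,imq,imu,imy,imz,ipq,ipw,iqu,iqw,iqy,iqz,iuy,iuz,iyz,lmw,lmz,lpu,lpy,lqu,luy,lwz,mpy,quw,qwy] rk=26  ker:lqz,luz,mpq,mqy,mqz,muy,muz,mwz,myz,pqw,pqy,puy,quy,quz,qyz,uwy,uyz
∂3: piv[impq,imuy,imuz,imyz,iquy,iquz,iqyz,iuyz,lmwz,lpuy,mpqy,mqyz,quwy] rk=13  ker:muyz,quyz
rk∂_3=13

rank∂_3=13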